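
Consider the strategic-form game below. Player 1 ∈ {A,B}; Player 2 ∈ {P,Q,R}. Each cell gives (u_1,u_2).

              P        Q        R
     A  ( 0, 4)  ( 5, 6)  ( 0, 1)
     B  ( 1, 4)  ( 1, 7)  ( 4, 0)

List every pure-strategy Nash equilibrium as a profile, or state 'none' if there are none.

Nash profiles: (A,Q)

(A,P): not NE [P1→B gives 1>0; P2→Q gives 6>4]
(A,Q): NE
(A,R): not NE [P1→B gives 4>0; P2→Q gives 6>1]
(B,P): not NE [P2→Q gives 7>4]
(B,Q): not NE [P1→A gives 5>1]
(B,R): not NE [P2→Q gives 7>0]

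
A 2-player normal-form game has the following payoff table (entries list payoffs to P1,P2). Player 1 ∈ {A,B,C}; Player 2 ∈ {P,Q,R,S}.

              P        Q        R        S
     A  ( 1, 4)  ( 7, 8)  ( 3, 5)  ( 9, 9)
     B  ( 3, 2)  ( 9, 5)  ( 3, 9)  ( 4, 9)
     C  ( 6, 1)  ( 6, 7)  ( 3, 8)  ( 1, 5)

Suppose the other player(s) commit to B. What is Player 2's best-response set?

P2 best: {R,S}

u_2(P vs B) = 2
u_2(Q vs B) = 5
u_2(R vs B) = 9
u_2(S vs B) = 9
max payoff 9 at {R,S}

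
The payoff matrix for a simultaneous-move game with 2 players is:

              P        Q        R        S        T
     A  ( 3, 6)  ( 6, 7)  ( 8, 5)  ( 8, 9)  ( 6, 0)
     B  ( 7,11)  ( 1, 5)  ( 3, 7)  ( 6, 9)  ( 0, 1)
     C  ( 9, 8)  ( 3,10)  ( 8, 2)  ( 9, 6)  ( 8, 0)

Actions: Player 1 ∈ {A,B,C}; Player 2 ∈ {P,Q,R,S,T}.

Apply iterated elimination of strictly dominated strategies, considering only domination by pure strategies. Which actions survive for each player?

Remaining: P1:{A,C} P2:{Q,S}

P1 drop B (C beats it: P:9>7 Q:3>1 R:8>3 S:9>6 T:8>0)
P2 drop P (Q beats it: A:7>6 C:10>8)
P2 drop R (Q beats it: A:7>5 C:10>2)
P2 drop T (Q beats it: A:7>0 C:10>0)
P1→{A,C} P2→{Q,S}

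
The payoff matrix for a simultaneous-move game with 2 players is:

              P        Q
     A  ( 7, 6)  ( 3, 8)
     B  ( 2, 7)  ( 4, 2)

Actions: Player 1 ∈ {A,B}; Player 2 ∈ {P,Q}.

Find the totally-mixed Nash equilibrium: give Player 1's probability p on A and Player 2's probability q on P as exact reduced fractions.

p=5/7, q=1/6

P1 indiff ⇒ q·7+(1-q)·3 = q·2+(1-q)·4 ⇒ q(5) = (1-q)(1) ⇒ q = 1/6
P2 indiff ⇒ p·6+(1-p)·7 = p·8+(1-p)·2 ⇒ p(-2) = (1-p)(-5) ⇒ p = 5/7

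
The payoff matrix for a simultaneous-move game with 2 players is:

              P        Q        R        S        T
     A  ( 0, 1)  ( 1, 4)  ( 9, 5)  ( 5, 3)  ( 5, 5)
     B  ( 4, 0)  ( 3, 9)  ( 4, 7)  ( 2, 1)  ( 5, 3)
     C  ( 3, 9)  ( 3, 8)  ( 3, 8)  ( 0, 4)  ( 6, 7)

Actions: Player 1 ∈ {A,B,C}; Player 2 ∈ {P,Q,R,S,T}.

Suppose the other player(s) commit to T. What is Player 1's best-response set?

u_1(A vs T) = 5
u_1(B vs T) = 5
u_1(C vs T) = 6
max payoff 6 at {C}

P1 best: {C}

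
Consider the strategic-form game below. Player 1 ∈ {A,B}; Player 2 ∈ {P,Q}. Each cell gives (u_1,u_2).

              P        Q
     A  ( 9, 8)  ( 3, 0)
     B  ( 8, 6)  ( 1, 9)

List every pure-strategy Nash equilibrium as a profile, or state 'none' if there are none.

(A,P): NE
(A,Q): not NE [P2→P gives 8>0]
(B,P): not NE [P1→A gives 9>8; P2→Q gives 9>6]
(B,Q): not NE [P1→A gives 3>1]

Nash profiles: (A,P)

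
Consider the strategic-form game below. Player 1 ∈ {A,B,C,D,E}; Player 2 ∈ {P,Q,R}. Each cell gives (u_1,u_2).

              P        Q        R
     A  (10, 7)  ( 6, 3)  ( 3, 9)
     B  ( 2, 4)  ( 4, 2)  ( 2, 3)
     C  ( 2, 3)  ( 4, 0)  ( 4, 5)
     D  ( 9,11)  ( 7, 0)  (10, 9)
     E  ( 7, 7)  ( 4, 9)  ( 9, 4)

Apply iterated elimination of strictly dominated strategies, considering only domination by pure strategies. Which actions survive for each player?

P1 drop B (A beats it: P:10>2 Q:6>4 R:3>2)
P1 drop C (D beats it: P:9>2 Q:7>4 R:10>4)
P1 drop E (D beats it: P:9>7 Q:7>4 R:10>9)
P2 drop Q (P beats it: A:7>3 D:11>0)
P1→{A,D} P2→{P,R}

Remaining: P1:{A,D} P2:{P,R}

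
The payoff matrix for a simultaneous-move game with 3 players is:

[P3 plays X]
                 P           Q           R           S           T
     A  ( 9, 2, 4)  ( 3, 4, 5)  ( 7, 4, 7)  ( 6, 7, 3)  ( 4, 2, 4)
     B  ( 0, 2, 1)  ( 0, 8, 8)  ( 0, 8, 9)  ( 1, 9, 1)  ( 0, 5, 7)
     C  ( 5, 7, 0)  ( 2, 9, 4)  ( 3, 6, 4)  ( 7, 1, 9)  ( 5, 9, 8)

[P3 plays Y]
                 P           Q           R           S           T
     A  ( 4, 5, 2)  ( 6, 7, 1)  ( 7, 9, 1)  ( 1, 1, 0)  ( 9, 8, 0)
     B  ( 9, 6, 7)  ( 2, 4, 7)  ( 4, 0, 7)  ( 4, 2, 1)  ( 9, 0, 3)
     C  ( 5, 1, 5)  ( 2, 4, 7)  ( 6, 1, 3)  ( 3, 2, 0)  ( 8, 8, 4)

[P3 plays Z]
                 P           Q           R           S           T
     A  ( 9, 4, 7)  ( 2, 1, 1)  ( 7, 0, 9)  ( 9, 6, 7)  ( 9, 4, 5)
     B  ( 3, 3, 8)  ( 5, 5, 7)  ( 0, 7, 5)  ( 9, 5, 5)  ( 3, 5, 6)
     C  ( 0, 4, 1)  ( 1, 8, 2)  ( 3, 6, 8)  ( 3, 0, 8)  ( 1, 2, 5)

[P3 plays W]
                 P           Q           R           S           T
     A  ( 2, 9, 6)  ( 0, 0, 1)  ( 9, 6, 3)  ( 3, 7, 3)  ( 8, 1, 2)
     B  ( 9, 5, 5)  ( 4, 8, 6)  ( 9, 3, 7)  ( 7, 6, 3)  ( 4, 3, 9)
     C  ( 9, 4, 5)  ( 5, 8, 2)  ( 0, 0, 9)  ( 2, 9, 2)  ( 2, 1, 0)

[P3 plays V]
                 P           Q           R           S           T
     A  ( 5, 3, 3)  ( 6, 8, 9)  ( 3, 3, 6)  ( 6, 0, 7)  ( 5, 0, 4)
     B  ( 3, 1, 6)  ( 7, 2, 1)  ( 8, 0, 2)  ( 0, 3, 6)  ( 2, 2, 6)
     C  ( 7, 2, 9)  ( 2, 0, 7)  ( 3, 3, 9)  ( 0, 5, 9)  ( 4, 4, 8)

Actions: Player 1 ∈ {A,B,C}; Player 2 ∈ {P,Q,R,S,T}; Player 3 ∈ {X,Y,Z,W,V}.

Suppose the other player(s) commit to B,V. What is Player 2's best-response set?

P2 best: {S}

u_2(P vs B,V) = 1
u_2(Q vs B,V) = 2
u_2(R vs B,V) = 0
u_2(S vs B,V) = 3
u_2(T vs B,V) = 2
max payoff 3 at {S}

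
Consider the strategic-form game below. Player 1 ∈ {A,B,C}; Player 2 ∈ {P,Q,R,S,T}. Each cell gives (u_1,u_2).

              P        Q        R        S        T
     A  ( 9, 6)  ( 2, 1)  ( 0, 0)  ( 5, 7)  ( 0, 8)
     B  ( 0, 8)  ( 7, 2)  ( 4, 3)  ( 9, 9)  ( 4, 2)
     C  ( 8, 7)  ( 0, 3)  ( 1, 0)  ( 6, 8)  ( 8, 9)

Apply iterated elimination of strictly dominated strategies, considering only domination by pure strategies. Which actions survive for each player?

P2 drop P (S beats it: A:7>6 B:9>8 C:8>7)
P1 drop A (B beats it: Q:7>2 R:4>0 S:9>5 T:4>0)
P2 drop Q (S beats it: B:9>2 C:8>3)
P2 drop R (S beats it: B:9>3 C:8>0)
P1→{B,C} P2→{S,T}

Remaining: P1:{B,C} P2:{S,T}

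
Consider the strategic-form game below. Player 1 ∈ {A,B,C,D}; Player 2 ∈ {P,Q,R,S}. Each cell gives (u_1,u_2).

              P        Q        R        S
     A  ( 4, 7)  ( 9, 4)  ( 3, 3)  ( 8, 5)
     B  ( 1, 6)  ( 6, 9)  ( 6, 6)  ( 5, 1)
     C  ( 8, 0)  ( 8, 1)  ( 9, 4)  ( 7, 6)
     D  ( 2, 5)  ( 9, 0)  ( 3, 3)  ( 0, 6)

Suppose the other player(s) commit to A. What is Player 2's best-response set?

BR_2 = {P}

u_2(P vs A) = 7
u_2(Q vs A) = 4
u_2(R vs A) = 3
u_2(S vs A) = 5
max payoff 7 at {P}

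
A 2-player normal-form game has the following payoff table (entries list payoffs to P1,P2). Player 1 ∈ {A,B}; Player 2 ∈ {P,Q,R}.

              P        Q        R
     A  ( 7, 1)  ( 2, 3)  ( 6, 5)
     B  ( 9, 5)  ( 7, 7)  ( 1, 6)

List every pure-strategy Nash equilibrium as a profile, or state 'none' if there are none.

(A,P): not NE [P1→B gives 9>7; P2→R gives 5>1]
(A,Q): not NE [P1→B gives 7>2; P2→R gives 5>3]
(A,R): NE
(B,P): not NE [P2→Q gives 7>5]
(B,Q): NE
(B,R): not NE [P1→A gives 6>1; P2→Q gives 7>6]

Nash profiles: (A,R), (B,Q)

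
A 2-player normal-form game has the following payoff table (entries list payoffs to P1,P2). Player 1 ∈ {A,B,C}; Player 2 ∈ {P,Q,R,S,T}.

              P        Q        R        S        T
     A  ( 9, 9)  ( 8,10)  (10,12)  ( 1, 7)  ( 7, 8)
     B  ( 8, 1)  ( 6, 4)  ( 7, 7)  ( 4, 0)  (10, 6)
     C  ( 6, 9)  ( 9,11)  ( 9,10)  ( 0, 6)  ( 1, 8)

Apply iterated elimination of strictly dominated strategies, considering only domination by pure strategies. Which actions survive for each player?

P2 drop P (Q beats it: A:10>9 B:4>1 C:11>9)
P2 drop S (Q beats it: A:10>7 B:4>0 C:11>6)
P2 drop T (R beats it: A:12>8 B:7>6 C:10>8)
P1 drop B (A beats it: Q:8>6 R:10>7)
P1→{A,C} P2→{Q,R}

Survivors P1:{A,C} P2:{Q,R}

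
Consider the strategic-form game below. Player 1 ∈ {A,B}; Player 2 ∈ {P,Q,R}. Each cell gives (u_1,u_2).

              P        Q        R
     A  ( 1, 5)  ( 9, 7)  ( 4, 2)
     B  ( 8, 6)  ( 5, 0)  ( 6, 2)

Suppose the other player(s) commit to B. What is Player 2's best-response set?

u_2(P vs B) = 6
u_2(Q vs B) = 0
u_2(R vs B) = 2
max payoff 6 at {P}

argmax u_2 = {P}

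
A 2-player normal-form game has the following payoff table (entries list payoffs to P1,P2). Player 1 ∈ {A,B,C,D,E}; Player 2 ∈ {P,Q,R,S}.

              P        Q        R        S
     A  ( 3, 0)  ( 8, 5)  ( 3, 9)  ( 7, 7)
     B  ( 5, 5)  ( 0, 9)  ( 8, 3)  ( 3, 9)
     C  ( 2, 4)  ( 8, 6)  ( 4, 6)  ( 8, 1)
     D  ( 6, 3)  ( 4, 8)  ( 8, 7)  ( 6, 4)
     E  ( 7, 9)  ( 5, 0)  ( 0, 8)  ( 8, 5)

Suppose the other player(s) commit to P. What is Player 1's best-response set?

u_1(A vs P) = 3
u_1(B vs P) = 5
u_1(C vs P) = 2
u_1(D vs P) = 6
u_1(E vs P) = 7
max payoff 7 at {E}

BR_1 = {E}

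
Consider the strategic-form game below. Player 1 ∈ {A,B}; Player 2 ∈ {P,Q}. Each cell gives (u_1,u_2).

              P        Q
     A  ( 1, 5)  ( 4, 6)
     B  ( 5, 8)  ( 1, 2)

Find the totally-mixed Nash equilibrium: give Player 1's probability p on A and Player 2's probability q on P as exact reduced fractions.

P1 indiff ⇒ q·1+(1-q)·4 = q·5+(1-q)·1 ⇒ q(-4) = (1-q)(-3) ⇒ q = 3/7
P2 indiff ⇒ p·5+(1-p)·8 = p·6+(1-p)·2 ⇒ p(-1) = (1-p)(-6) ⇒ p = 6/7

(p,q) = (6/7, 3/7)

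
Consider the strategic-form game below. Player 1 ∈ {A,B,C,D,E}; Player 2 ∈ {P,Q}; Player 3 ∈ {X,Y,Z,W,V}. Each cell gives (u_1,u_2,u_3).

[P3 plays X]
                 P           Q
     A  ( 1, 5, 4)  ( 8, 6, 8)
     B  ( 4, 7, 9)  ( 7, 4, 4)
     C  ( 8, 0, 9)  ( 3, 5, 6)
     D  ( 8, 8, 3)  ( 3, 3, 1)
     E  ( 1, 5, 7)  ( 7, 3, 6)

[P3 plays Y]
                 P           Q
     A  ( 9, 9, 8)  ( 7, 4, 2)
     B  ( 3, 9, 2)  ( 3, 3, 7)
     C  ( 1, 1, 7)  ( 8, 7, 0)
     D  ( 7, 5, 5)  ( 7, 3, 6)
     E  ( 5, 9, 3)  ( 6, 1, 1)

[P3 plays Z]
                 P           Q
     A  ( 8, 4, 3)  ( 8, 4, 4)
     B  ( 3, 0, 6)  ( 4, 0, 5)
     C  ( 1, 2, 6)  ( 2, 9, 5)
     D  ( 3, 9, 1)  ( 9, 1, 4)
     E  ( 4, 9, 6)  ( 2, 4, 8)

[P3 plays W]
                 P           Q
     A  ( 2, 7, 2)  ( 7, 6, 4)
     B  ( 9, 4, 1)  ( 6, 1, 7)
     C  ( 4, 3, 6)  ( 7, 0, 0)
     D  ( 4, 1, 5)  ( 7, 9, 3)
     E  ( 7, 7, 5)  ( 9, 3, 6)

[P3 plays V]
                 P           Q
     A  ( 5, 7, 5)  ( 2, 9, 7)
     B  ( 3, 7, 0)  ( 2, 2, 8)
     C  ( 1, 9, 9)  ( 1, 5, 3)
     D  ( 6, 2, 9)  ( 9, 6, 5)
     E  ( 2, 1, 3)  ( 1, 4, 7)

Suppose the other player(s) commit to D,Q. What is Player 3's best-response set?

argmax u_3 = {Y}

u_3(X vs D,Q) = 1
u_3(Y vs D,Q) = 6
u_3(Z vs D,Q) = 4
u_3(W vs D,Q) = 3
u_3(V vs D,Q) = 5
max payoff 6 at {Y}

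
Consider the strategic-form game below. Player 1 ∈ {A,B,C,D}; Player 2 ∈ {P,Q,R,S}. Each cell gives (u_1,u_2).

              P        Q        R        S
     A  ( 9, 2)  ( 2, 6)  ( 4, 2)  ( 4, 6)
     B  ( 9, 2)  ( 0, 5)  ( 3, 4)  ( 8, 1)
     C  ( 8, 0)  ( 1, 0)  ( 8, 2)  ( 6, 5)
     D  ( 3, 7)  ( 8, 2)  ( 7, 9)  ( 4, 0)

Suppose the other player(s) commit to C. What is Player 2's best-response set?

u_2(P vs C) = 0
u_2(Q vs C) = 0
u_2(R vs C) = 2
u_2(S vs C) = 5
max payoff 5 at {S}

BR_2 = {S}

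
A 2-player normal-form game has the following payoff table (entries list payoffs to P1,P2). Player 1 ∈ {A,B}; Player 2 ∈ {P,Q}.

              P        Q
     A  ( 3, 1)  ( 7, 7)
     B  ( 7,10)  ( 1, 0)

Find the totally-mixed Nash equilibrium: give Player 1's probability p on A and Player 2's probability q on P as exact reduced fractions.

P1 indiff ⇒ q·3+(1-q)·7 = q·7+(1-q)·1 ⇒ q(-4) = (1-q)(-6) ⇒ q = 3/5
P2 indiff ⇒ p·1+(1-p)·10 = p·7+(1-p)·0 ⇒ p(-6) = (1-p)(-10) ⇒ p = 5/8

p=5/8, q=3/5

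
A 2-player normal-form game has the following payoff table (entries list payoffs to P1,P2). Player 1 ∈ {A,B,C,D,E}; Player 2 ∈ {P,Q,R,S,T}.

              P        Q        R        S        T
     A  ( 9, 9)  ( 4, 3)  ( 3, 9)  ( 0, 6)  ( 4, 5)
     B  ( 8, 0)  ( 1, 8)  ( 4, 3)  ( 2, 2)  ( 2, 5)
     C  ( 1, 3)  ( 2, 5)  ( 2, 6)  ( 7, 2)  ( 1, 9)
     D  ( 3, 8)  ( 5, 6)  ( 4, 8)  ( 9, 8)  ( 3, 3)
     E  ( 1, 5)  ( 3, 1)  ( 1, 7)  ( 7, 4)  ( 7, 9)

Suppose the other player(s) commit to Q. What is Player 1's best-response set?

BR_1 = {D}

u_1(A vs Q) = 4
u_1(B vs Q) = 1
u_1(C vs Q) = 2
u_1(D vs Q) = 5
u_1(E vs Q) = 3
max payoff 5 at {D}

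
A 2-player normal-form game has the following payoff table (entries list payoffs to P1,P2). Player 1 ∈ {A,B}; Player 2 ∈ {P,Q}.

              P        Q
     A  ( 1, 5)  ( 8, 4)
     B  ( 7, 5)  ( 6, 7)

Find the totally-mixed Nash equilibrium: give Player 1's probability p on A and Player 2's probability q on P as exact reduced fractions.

(p,q) = (2/3, 1/4)

P1 indiff ⇒ q·1+(1-q)·8 = q·7+(1-q)·6 ⇒ q(-6) = (1-q)(-2) ⇒ q = 1/4
P2 indiff ⇒ p·5+(1-p)·5 = p·4+(1-p)·7 ⇒ p(1) = (1-p)(2) ⇒ p = 2/3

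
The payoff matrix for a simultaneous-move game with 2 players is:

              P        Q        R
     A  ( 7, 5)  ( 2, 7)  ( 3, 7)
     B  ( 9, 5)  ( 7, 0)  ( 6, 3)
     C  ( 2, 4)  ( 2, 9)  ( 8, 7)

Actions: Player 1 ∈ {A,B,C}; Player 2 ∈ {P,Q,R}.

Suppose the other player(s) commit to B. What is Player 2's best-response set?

u_2(P vs B) = 5
u_2(Q vs B) = 0
u_2(R vs B) = 3
max payoff 5 at {P}

argmax u_2 = {P}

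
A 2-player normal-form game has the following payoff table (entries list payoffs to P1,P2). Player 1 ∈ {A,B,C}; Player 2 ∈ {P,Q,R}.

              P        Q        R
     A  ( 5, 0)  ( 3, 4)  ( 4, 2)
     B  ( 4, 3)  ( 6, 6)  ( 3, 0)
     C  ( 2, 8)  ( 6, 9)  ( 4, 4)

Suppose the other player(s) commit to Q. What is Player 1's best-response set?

argmax u_1 = {B,C}

u_1(A vs Q) = 3
u_1(B vs Q) = 6
u_1(C vs Q) = 6
max payoff 6 at {B,C}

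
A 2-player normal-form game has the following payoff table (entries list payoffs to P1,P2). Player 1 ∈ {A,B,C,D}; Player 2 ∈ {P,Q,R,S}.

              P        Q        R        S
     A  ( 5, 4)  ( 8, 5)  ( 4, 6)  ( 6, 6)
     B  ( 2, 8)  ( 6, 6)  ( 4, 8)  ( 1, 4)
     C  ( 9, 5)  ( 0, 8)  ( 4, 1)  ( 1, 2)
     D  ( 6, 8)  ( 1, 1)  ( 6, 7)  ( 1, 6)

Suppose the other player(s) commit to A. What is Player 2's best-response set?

u_2(P vs A) = 4
u_2(Q vs A) = 5
u_2(R vs A) = 6
u_2(S vs A) = 6
max payoff 6 at {R,S}

BR_2 = {R,S}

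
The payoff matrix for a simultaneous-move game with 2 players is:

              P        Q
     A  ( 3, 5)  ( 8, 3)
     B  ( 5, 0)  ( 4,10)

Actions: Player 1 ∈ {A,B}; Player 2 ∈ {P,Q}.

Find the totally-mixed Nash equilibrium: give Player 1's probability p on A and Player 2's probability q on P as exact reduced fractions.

P1 indiff ⇒ q·3+(1-q)·8 = q·5+(1-q)·4 ⇒ q(-2) = (1-q)(-4) ⇒ q = 2/3
P2 indiff ⇒ p·5+(1-p)·0 = p·3+(1-p)·10 ⇒ p(2) = (1-p)(10) ⇒ p = 5/6

(p,q) = (5/6, 2/3)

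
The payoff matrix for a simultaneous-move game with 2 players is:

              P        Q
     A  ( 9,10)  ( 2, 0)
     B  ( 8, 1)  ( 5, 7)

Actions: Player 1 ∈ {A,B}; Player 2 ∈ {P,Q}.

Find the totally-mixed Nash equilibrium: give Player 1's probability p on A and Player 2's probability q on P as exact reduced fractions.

P1 indiff ⇒ q·9+(1-q)·2 = q·8+(1-q)·5 ⇒ q(1) = (1-q)(3) ⇒ q = 3/4
P2 indiff ⇒ p·10+(1-p)·1 = p·0+(1-p)·7 ⇒ p(10) = (1-p)(6) ⇒ p = 3/8

(p,q) = (3/8, 3/4)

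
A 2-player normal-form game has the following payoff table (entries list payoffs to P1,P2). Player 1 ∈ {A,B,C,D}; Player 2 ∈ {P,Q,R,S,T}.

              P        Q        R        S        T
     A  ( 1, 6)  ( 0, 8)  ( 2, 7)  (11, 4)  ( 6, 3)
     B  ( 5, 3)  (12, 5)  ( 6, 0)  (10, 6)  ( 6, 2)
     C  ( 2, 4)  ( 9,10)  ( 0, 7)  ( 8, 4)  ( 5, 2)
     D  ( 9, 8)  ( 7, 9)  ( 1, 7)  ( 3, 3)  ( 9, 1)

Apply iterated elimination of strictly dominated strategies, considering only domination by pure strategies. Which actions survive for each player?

P1 drop C (B beats it: P:5>2 Q:12>9 R:6>0 S:10>8 T:6>5)
P2 drop P (Q beats it: A:8>6 B:5>3 D:9>8)
P2 drop R (Q beats it: A:8>7 B:5>0 D:9>7)
P2 drop T (Q beats it: A:8>3 B:5>2 D:9>1)
P1 drop D (B beats it: Q:12>7 S:10>3)
P1→{A,B} P2→{Q,S}

IESDS → P1:{A,B} P2:{Q,S}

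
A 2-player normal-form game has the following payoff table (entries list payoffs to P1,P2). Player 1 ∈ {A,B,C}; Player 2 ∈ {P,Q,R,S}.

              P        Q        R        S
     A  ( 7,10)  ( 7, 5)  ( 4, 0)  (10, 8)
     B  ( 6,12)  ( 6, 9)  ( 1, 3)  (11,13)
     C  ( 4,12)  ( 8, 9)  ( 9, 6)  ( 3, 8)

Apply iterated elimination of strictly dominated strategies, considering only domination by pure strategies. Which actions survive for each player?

P2 drop Q (P beats it: A:10>5 B:12>9 C:12>9)
P2 drop R (P beats it: A:10>0 B:12>3 C:12>6)
P1 drop C (A beats it: P:7>4 S:10>3)
P1→{A,B} P2→{P,S}

Survivors P1:{A,B} P2:{P,S}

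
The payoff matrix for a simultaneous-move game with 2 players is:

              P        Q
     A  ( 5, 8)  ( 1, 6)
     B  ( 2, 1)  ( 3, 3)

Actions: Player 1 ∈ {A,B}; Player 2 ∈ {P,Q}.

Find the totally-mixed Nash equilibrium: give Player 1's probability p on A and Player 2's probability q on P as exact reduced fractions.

P1 indiff ⇒ q·5+(1-q)·1 = q·2+(1-q)·3 ⇒ q(3) = (1-q)(2) ⇒ q = 2/5
P2 indiff ⇒ p·8+(1-p)·1 = p·6+(1-p)·3 ⇒ p(2) = (1-p)(2) ⇒ p = 1/2

P1 mixes 1/2 on A; P2 mixes 2/5 on P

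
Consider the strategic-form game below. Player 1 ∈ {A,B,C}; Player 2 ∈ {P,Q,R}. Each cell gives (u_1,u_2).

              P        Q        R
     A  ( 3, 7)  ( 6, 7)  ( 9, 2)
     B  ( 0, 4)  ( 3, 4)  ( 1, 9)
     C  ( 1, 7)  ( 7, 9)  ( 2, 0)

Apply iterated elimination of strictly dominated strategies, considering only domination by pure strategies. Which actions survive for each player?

P1 drop B (A beats it: P:3>0 Q:6>3 R:9>1)
P2 drop R (P beats it: A:7>2 C:7>0)
P1→{A,C} P2→{P,Q}

Remaining: P1:{A,C} P2:{P,Q}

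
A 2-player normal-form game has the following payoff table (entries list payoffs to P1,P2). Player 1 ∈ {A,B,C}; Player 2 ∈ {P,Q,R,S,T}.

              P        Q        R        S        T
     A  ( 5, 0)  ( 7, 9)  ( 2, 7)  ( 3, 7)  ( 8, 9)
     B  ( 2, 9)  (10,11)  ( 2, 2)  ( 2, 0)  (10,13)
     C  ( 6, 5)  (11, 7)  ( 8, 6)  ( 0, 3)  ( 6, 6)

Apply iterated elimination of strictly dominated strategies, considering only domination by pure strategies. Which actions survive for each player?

Survivors P1:{B,C} P2:{Q,T}

P2 drop P (Q beats it: A:9>0 B:11>9 C:7>5)
P2 drop R (Q beats it: A:9>7 B:11>2 C:7>6)
P2 drop S (Q beats it: A:9>7 B:11>0 C:7>3)
P1 drop A (B beats it: Q:10>7 T:10>8)
P1→{B,C} P2→{Q,T}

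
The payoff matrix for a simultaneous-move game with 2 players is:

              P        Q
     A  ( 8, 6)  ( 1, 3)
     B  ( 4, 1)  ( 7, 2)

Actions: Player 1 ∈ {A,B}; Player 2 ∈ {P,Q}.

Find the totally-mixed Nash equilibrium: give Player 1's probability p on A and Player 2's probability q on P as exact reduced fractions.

P1 indiff ⇒ q·8+(1-q)·1 = q·4+(1-q)·7 ⇒ q(4) = (1-q)(6) ⇒ q = 3/5
P2 indiff ⇒ p·6+(1-p)·1 = p·3+(1-p)·2 ⇒ p(3) = (1-p)(1) ⇒ p = 1/4

p=1/4, q=3/5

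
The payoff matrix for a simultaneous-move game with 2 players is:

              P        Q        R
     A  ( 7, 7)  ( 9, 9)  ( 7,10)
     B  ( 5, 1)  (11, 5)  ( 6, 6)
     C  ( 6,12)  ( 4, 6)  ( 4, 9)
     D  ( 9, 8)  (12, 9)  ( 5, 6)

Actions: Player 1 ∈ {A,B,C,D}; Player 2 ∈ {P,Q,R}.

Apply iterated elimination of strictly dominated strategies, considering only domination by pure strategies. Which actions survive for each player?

Remaining: P1:{A,B,D} P2:{Q,R}

P1 drop C (A beats it: P:7>6 Q:9>4 R:7>4)
P2 drop P (Q beats it: A:9>7 B:5>1 D:9>8)
P1→{A,B,D} P2→{Q,R}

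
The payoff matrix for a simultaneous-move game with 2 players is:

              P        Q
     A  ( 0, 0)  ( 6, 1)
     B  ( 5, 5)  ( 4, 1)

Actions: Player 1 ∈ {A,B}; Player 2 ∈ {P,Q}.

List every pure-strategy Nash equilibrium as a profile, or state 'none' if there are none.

(A,P): not NE [P1→B gives 5>0; P2→Q gives 1>0]
(A,Q): NE
(B,P): NE
(B,Q): not NE [P1→A gives 6>4; P2→P gives 5>1]

Nash profiles: (A,Q), (B,P)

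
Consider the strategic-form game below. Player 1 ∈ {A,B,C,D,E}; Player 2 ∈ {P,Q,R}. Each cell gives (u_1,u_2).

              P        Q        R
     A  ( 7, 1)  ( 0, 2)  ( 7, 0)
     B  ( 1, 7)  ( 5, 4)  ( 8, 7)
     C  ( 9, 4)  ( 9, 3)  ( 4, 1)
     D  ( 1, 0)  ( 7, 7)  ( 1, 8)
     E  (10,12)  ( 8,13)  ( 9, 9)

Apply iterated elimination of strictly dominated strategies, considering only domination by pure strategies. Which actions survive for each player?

P1 drop A (E beats it: P:10>7 Q:8>0 R:9>7)
P1 drop B (E beats it: P:10>1 Q:8>5 R:9>8)
P1 drop D (C beats it: P:9>1 Q:9>7 R:4>1)
P2 drop R (P beats it: C:4>1 E:12>9)
P1→{C,E} P2→{P,Q}

Remaining: P1:{C,E} P2:{P,Q}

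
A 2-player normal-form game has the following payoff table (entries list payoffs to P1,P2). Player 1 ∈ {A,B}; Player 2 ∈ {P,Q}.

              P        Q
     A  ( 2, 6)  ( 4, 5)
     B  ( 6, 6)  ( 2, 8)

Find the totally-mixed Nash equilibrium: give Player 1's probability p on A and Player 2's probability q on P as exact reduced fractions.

p=2/3, q=1/3

P1 indiff ⇒ q·2+(1-q)·4 = q·6+(1-q)·2 ⇒ q(-4) = (1-q)(-2) ⇒ q = 1/3
P2 indiff ⇒ p·6+(1-p)·6 = p·5+(1-p)·8 ⇒ p(1) = (1-p)(2) ⇒ p = 2/3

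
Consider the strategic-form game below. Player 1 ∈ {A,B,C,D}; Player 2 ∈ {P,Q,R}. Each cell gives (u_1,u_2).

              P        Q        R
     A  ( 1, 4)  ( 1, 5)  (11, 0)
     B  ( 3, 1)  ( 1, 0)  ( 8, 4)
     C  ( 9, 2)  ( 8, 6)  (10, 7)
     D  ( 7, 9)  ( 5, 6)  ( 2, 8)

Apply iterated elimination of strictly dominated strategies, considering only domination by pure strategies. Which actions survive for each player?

Survivors P1:{A,C} P2:{Q,R}

P1 drop B (C beats it: P:9>3 Q:8>1 R:10>8)
P1 drop D (C beats it: P:9>7 Q:8>5 R:10>2)
P2 drop P (Q beats it: A:5>4 C:6>2)
P1→{A,C} P2→{Q,R}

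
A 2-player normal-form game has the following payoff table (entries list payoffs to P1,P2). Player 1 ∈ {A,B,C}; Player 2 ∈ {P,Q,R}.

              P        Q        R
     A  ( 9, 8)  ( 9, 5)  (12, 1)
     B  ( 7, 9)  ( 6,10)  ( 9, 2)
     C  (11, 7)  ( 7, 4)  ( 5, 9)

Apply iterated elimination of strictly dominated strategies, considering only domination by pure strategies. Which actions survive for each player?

P1 drop B (A beats it: P:9>7 Q:9>6 R:12>9)
P2 drop Q (P beats it: A:8>5 C:7>4)
P1→{A,C} P2→{P,R}

Survivors P1:{A,C} P2:{P,R}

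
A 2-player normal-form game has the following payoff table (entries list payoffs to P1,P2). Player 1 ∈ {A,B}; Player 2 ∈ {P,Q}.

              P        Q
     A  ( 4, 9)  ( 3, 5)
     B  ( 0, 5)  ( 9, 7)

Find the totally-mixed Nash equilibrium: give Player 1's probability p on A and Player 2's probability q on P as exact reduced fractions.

P1 indiff ⇒ q·4+(1-q)·3 = q·0+(1-q)·9 ⇒ q(4) = (1-q)(6) ⇒ q = 3/5
P2 indiff ⇒ p·9+(1-p)·5 = p·5+(1-p)·7 ⇒ p(4) = (1-p)(2) ⇒ p = 1/3

P1 mixes 1/3 on A; P2 mixes 3/5 on P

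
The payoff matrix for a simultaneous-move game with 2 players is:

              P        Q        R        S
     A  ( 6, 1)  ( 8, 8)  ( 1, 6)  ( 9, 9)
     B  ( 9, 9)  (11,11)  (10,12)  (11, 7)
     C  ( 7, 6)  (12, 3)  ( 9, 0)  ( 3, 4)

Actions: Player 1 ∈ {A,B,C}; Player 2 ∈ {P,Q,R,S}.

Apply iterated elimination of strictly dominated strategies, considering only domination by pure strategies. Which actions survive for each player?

Survivors P1:{B,C} P2:{P,Q,R}

P1 drop A (B beats it: P:9>6 Q:11>8 R:10>1 S:11>9)
P2 drop S (P beats it: B:9>7 C:6>4)
P1→{B,C} P2→{P,Q,R}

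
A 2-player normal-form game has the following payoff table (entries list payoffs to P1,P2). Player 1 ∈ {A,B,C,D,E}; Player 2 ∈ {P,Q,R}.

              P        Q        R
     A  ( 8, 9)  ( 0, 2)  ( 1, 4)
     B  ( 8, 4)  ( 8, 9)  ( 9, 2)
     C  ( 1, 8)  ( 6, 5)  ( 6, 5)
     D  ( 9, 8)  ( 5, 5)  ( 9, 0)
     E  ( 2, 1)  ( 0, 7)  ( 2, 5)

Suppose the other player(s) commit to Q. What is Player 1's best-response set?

u_1(A vs Q) = 0
u_1(B vs Q) = 8
u_1(C vs Q) = 6
u_1(D vs Q) = 5
u_1(E vs Q) = 0
max payoff 8 at {B}

BR_1 = {B}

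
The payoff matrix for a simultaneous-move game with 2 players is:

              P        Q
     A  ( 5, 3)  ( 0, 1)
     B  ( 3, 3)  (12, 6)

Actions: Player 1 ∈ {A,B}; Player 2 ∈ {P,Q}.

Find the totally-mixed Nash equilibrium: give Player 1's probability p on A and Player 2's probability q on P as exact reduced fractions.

P1 indiff ⇒ q·5+(1-q)·0 = q·3+(1-q)·12 ⇒ q(2) = (1-q)(12) ⇒ q = 6/7
P2 indiff ⇒ p·3+(1-p)·3 = p·1+(1-p)·6 ⇒ p(2) = (1-p)(3) ⇒ p = 3/5

(p,q) = (3/5, 6/7)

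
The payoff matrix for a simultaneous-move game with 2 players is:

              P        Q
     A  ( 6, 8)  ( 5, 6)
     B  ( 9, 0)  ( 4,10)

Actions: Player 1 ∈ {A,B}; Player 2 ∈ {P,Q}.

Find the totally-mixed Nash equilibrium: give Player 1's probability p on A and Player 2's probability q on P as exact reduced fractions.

P1 indiff ⇒ q·6+(1-q)·5 = q·9+(1-q)·4 ⇒ q(-3) = (1-q)(-1) ⇒ q = 1/4
P2 indiff ⇒ p·8+(1-p)·0 = p·6+(1-p)·10 ⇒ p(2) = (1-p)(10) ⇒ p = 5/6

(p,q) = (5/6, 1/4)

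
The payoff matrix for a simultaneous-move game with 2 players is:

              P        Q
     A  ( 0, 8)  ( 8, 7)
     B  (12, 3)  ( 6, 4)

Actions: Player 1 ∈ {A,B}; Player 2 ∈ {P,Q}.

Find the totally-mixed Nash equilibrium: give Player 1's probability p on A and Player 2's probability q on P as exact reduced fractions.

P1 indiff ⇒ q·0+(1-q)·8 = q·12+(1-q)·6 ⇒ q(-12) = (1-q)(-2) ⇒ q = 1/7
P2 indiff ⇒ p·8+(1-p)·3 = p·7+(1-p)·4 ⇒ p(1) = (1-p)(1) ⇒ p = 1/2

P1 mixes 1/2 on A; P2 mixes 1/7 on P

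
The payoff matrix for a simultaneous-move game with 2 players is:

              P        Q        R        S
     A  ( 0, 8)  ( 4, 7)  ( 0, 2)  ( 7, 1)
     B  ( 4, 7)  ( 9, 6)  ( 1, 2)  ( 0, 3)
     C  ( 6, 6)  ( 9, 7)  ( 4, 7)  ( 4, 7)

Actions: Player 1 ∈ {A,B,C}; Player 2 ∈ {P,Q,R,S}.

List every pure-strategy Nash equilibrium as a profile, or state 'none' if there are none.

(A,P): not NE [P1→C gives 6>0]
(A,Q): not NE [P1→C gives 9>4; P2→P gives 8>7]
(A,R): not NE [P1→C gives 4>0; P2→P gives 8>2]
(A,S): not NE [P2→P gives 8>1]
(B,P): not NE [P1→C gives 6>4]
(B,Q): not NE [P2→P gives 7>6]
(B,R): not NE [P1→C gives 4>1; P2→P gives 7>2]
(B,S): not NE [P1→A gives 7>0; P2→P gives 7>3]
(C,P): not NE [P2→S gives 7>6]
(C,Q): NE
(C,R): NE
(C,S): not NE [P1→A gives 7>4]

NE set: (C,Q), (C,R)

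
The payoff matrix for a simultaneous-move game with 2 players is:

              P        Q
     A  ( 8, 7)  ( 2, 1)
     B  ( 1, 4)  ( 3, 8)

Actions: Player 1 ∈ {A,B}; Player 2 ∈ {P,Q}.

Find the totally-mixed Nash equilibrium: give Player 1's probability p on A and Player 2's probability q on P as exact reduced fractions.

P1 indiff ⇒ q·8+(1-q)·2 = q·1+(1-q)·3 ⇒ q(7) = (1-q)(1) ⇒ q = 1/8
P2 indiff ⇒ p·7+(1-p)·4 = p·1+(1-p)·8 ⇒ p(6) = (1-p)(4) ⇒ p = 2/5

(p,q) = (2/5, 1/8)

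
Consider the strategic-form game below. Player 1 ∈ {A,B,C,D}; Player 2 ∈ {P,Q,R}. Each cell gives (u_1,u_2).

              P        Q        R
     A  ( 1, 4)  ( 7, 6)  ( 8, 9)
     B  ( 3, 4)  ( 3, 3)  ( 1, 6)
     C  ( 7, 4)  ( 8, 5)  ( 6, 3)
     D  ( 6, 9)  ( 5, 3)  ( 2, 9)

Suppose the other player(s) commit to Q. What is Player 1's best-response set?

u_1(A vs Q) = 7
u_1(B vs Q) = 3
u_1(C vs Q) = 8
u_1(D vs Q) = 5
max payoff 8 at {C}

P1 best: {C}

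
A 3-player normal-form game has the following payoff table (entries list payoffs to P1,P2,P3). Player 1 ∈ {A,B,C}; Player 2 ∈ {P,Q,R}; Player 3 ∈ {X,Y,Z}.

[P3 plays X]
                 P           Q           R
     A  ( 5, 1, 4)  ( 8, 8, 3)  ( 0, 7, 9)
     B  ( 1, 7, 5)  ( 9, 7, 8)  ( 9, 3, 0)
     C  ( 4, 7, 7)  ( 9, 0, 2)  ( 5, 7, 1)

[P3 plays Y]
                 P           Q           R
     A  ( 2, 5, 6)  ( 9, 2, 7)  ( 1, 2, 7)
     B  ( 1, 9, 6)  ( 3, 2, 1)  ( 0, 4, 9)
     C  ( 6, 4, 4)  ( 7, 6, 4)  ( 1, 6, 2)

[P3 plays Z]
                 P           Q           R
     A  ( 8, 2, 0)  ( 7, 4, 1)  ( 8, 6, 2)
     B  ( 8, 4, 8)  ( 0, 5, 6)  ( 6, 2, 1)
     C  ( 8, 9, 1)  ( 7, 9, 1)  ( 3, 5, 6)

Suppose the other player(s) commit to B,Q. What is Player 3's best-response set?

BR_3 = {X}

u_3(X vs B,Q) = 8
u_3(Y vs B,Q) = 1
u_3(Z vs B,Q) = 6
max payoff 8 at {X}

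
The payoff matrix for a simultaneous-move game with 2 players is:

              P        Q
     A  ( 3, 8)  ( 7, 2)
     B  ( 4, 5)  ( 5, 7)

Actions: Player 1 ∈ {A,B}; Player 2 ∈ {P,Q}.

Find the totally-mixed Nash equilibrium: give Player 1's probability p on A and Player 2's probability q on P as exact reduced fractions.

p=1/4, q=2/3

P1 indiff ⇒ q·3+(1-q)·7 = q·4+(1-q)·5 ⇒ q(-1) = (1-q)(-2) ⇒ q = 2/3
P2 indiff ⇒ p·8+(1-p)·5 = p·2+(1-p)·7 ⇒ p(6) = (1-p)(2) ⇒ p = 1/4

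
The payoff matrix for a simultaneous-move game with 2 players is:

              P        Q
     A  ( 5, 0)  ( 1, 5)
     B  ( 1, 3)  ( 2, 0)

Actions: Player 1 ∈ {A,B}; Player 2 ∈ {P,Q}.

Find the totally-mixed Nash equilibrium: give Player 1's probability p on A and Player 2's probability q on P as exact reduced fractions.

P1 indiff ⇒ q·5+(1-q)·1 = q·1+(1-q)·2 ⇒ q(4) = (1-q)(1) ⇒ q = 1/5
P2 indiff ⇒ p·0+(1-p)·3 = p·5+(1-p)·0 ⇒ p(-5) = (1-p)(-3) ⇒ p = 3/8

(p,q) = (3/8, 1/5)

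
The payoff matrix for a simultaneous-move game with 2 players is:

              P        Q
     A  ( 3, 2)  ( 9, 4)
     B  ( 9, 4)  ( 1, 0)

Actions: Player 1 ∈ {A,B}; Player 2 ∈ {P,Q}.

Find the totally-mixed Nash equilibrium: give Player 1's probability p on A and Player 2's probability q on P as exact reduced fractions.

(p,q) = (2/3, 4/7)

P1 indiff ⇒ q·3+(1-q)·9 = q·9+(1-q)·1 ⇒ q(-6) = (1-q)(-8) ⇒ q = 4/7
P2 indiff ⇒ p·2+(1-p)·4 = p·4+(1-p)·0 ⇒ p(-2) = (1-p)(-4) ⇒ p = 2/3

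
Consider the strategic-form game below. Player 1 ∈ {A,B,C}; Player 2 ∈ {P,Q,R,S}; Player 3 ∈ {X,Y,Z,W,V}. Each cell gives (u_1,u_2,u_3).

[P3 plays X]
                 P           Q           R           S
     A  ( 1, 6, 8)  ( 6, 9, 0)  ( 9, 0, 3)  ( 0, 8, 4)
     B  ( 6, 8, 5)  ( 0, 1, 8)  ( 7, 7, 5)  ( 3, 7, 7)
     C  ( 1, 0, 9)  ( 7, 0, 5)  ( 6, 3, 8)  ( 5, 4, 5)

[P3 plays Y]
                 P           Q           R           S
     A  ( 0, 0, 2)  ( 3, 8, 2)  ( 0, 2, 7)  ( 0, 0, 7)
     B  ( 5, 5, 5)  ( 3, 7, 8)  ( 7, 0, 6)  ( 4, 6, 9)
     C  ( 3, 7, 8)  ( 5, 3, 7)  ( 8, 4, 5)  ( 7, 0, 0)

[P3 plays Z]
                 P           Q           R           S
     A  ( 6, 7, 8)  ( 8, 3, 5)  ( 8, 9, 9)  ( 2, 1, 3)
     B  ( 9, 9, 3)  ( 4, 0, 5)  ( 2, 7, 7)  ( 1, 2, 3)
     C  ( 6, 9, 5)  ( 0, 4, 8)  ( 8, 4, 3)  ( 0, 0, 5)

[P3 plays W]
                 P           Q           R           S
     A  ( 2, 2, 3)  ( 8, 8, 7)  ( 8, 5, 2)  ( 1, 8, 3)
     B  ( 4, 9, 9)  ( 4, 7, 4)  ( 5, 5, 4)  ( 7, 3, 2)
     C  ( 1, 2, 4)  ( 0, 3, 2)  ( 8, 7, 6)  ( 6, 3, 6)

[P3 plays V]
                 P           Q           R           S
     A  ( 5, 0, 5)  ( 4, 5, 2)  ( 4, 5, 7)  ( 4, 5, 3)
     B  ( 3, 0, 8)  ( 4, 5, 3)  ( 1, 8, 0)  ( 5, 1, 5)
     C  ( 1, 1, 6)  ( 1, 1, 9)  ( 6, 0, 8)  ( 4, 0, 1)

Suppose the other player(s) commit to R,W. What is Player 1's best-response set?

argmax u_1 = {A,C}

u_1(A vs R,W) = 8
u_1(B vs R,W) = 5
u_1(C vs R,W) = 8
max payoff 8 at {A,C}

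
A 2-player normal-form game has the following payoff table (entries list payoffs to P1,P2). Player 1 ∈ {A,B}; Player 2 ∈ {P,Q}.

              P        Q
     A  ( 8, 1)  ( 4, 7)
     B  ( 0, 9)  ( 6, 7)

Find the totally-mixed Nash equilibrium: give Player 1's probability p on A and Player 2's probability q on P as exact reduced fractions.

P1 indiff ⇒ q·8+(1-q)·4 = q·0+(1-q)·6 ⇒ q(8) = (1-q)(2) ⇒ q = 1/5
P2 indiff ⇒ p·1+(1-p)·9 = p·7+(1-p)·7 ⇒ p(-6) = (1-p)(-2) ⇒ p = 1/4

p=1/4, q=1/5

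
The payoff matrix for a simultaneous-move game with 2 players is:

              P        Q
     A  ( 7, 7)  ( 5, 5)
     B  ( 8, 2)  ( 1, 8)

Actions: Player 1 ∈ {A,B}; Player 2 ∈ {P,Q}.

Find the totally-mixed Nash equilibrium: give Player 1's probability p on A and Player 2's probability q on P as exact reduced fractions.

P1 mixes 3/4 on A; P2 mixes 4/5 on P

P1 indiff ⇒ q·7+(1-q)·5 = q·8+(1-q)·1 ⇒ q(-1) = (1-q)(-4) ⇒ q = 4/5
P2 indiff ⇒ p·7+(1-p)·2 = p·5+(1-p)·8 ⇒ p(2) = (1-p)(6) ⇒ p = 3/4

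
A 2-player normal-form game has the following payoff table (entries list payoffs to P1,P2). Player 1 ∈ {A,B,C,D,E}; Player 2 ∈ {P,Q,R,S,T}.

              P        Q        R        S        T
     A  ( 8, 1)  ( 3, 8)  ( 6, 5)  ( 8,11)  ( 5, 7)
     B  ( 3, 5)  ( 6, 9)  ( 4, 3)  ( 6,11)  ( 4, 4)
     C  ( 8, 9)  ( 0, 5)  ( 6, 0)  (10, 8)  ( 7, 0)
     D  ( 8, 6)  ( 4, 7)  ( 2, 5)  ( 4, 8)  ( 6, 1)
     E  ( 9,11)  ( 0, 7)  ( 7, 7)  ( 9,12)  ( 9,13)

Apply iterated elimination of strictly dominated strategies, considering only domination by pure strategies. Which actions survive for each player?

Remaining: P1:{C,E} P2:{P,S,T}

P2 drop Q (S beats it: A:11>8 B:11>9 C:8>5 D:8>7 E:12>7)
P1 drop A (E beats it: P:9>8 R:7>6 S:9>8 T:9>5)
P1 drop B (C beats it: P:8>3 R:6>4 S:10>6 T:7>4)
P1 drop D (E beats it: P:9>8 R:7>2 S:9>4 T:9>6)
P2 drop R (P beats it: C:9>0 E:11>7)
P1→{C,E} P2→{P,S,T}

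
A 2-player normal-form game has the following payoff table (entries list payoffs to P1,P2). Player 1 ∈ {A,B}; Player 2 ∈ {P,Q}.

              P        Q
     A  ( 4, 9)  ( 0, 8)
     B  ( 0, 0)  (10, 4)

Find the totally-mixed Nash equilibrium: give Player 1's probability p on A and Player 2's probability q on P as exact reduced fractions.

P1 indiff ⇒ q·4+(1-q)·0 = q·0+(1-q)·10 ⇒ q(4) = (1-q)(10) ⇒ q = 5/7
P2 indiff ⇒ p·9+(1-p)·0 = p·8+(1-p)·4 ⇒ p(1) = (1-p)(4) ⇒ p = 4/5

P1 mixes 4/5 on A; P2 mixes 5/7 on P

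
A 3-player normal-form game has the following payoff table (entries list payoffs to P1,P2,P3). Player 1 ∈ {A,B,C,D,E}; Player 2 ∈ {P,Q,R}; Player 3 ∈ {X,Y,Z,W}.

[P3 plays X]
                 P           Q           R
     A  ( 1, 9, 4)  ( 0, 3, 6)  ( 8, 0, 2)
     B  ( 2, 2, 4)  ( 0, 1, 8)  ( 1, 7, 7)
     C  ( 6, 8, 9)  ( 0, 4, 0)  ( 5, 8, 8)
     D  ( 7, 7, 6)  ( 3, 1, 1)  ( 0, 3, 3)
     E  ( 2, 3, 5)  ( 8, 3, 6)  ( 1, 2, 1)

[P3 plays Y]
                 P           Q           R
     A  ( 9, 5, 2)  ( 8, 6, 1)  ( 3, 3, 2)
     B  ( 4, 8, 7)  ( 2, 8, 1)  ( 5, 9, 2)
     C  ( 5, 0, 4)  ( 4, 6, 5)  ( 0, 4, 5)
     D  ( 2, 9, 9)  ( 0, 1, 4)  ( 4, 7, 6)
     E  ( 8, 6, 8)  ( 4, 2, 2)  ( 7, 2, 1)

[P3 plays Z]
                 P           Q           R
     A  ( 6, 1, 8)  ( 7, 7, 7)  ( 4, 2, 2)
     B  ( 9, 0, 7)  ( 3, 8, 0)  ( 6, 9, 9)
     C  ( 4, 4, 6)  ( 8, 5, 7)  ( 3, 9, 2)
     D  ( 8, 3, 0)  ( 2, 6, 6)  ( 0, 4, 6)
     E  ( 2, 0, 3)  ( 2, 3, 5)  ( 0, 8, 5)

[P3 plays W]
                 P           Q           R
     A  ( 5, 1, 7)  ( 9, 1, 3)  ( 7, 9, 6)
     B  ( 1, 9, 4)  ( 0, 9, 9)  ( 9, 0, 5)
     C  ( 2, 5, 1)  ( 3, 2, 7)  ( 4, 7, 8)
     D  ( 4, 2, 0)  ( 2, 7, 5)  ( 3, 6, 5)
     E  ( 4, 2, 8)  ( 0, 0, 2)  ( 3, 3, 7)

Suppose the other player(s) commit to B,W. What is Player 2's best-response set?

BR_2 = {P,Q}

u_2(P vs B,W) = 9
u_2(Q vs B,W) = 9
u_2(R vs B,W) = 0
max payoff 9 at {P,Q}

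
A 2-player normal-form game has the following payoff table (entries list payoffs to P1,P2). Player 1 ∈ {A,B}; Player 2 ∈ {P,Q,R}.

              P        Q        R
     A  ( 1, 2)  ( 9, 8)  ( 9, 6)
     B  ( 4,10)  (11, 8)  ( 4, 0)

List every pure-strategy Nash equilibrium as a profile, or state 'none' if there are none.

(A,P): not NE [P1→B gives 4>1; P2→Q gives 8>2]
(A,Q): not NE [P1→B gives 11>9]
(A,R): not NE [P2→Q gives 8>6]
(B,P): NE
(B,Q): not NE [P2→P gives 10>8]
(B,R): not NE [P1→A gives 9>4; P2→P gives 10>0]

PSNE = {(B,P)}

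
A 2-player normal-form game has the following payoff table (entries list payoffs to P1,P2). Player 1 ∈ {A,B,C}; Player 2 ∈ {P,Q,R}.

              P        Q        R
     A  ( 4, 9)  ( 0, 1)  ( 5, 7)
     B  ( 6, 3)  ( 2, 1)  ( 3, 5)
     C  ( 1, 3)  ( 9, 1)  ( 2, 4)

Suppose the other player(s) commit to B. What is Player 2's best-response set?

BR_2 = {R}

u_2(P vs B) = 3
u_2(Q vs B) = 1
u_2(R vs B) = 5
max payoff 5 at {R}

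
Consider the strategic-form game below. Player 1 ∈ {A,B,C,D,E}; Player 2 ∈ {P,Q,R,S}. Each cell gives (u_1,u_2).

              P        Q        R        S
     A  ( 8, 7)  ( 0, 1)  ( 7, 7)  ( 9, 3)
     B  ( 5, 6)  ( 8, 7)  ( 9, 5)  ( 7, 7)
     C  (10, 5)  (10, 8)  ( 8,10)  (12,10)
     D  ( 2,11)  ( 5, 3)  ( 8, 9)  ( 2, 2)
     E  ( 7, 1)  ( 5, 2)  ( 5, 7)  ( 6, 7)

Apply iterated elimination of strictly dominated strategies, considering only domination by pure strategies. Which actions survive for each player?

P1 drop A (C beats it: P:10>8 Q:10>0 R:8>7 S:12>9)
P1 drop D (B beats it: P:5>2 Q:8>5 R:9>8 S:7>2)
P1 drop E (C beats it: P:10>7 Q:10>5 R:8>5 S:12>6)
P2 drop P (Q beats it: B:7>6 C:8>5)
P1→{B,C} P2→{Q,R,S}

Remaining: P1:{B,C} P2:{Q,R,S}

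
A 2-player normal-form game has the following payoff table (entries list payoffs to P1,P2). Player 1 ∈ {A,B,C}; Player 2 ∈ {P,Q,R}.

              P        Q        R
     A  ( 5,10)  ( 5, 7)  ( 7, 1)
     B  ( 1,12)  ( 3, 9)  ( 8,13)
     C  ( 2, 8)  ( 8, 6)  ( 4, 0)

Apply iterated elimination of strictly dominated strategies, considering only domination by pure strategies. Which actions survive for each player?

P2 drop Q (P beats it: A:10>7 B:12>9 C:8>6)
P1 drop C (A beats it: P:5>2 R:7>4)
P1→{A,B} P2→{P,R}

Survivors P1:{A,B} P2:{P,R}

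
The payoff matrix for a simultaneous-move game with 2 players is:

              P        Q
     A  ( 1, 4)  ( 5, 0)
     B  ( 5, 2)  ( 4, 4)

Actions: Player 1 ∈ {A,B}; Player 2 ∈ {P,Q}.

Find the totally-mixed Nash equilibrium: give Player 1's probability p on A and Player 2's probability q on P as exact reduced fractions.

P1 indiff ⇒ q·1+(1-q)·5 = q·5+(1-q)·4 ⇒ q(-4) = (1-q)(-1) ⇒ q = 1/5
P2 indiff ⇒ p·4+(1-p)·2 = p·0+(1-p)·4 ⇒ p(4) = (1-p)(2) ⇒ p = 1/3

(p,q) = (1/3, 1/5)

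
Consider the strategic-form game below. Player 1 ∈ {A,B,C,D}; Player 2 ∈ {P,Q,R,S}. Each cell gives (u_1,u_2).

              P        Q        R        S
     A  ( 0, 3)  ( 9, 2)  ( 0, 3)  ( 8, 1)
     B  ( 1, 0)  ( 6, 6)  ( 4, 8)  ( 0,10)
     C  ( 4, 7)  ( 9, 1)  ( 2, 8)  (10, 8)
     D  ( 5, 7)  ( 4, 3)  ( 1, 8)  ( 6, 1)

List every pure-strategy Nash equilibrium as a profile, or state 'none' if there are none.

(A,P): not NE [P1→D gives 5>0]
(A,Q): not NE [P2→R gives 3>2]
(A,R): not NE [P1→B gives 4>0]
(A,S): not NE [P1→C gives 10>8; P2→R gives 3>1]
(B,P): not NE [P1→D gives 5>1; P2→S gives 10>0]
(B,Q): not NE [P1→C gives 9>6; P2→S gives 10>6]
(B,R): not NE [P2→S gives 10>8]
(B,S): not NE [P1→C gives 10>0]
(C,P): not NE [P1→D gives 5>4; P2→S gives 8>7]
(C,Q): not NE [P2→S gives 8>1]
(C,R): not NE [P1→B gives 4>2]
(C,S): NE
(D,P): not NE [P2→R gives 8>7]
(D,Q): not NE [P1→C gives 9>4; P2→R gives 8>3]
(D,R): not NE [P1→B gives 4>1]
(D,S): not NE [P1→C gives 10>6; P2→R gives 8>1]

NE set: (C,S)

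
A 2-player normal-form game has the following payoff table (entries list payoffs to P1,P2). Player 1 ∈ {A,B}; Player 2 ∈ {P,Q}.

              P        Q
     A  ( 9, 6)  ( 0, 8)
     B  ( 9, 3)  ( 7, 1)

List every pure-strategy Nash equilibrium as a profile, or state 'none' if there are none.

(A,P): not NE [P2→Q gives 8>6]
(A,Q): not NE [P1→B gives 7>0]
(B,P): NE
(B,Q): not NE [P2→P gives 3>1]

PSNE = {(B,P)}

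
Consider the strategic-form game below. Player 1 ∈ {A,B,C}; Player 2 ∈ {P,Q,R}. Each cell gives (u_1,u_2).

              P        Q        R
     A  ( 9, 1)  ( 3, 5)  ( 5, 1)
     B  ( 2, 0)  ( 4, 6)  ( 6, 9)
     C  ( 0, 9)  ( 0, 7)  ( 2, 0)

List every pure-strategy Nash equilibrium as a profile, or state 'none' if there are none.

(A,P): not NE [P2→Q gives 5>1]
(A,Q): not NE [P1→B gives 4>3]
(A,R): not NE [P1→B gives 6>5; P2→Q gives 5>1]
(B,P): not NE [P1→A gives 9>2; P2→R gives 9>0]
(B,Q): not NE [P2→R gives 9>6]
(B,R): NE
(C,P): not NE [P1→A gives 9>0]
(C,Q): not NE [P1→B gives 4>0; P2→P gives 9>7]
(C,R): not NE [P1→B gives 6>2; P2→P gives 9>0]

PSNE = {(B,R)}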